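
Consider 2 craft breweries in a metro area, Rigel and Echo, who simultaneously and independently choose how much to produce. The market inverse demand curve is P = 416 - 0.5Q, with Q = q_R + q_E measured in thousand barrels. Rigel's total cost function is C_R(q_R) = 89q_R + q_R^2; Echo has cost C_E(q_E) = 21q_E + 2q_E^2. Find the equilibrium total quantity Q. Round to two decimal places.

166.71

Rigel's profit: π_R = (416 - 0.5Q)q_R - (89q_R + q_R²). Setting ∂π_R/∂q_R = 0: 327 - 3q_R - (1/2)(q_E) = 0.
Echo's first-order condition: 395 - 5q_E - (1/2)(q_R) = 0.
Best responses: q_R = (327 - (1/2)q_E)/3, q_E = (395 - (1/2)q_R)/5.
Substituting one into the other gives q_R = 97.4576 and q_E = 69.2542.
Total output Q = 97.4576 + 69.2542 = 166.7119.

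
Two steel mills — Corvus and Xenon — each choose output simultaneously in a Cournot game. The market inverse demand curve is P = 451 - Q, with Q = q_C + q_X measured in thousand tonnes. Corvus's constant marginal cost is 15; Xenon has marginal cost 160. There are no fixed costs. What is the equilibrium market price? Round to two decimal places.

Corvus's profit: π_C = (451 - Q)q_C - (15q_C). Setting ∂π_C/∂q_C = 0: 436 - 2q_C - (q_X) = 0.
Xenon's profit: π_X = (451 - Q)q_X - (160q_X). Setting ∂π_X/∂q_X = 0: 291 - 2q_X - (q_C) = 0.
So q_C = (436 - q_X)/2 and q_X = (291 - q_C)/2.
Substituting one into the other gives q_C = 581/3 and q_X = 146/3.
Total output Q = 727/3, so price P = 451 - 727/3 = 626/3.

208.67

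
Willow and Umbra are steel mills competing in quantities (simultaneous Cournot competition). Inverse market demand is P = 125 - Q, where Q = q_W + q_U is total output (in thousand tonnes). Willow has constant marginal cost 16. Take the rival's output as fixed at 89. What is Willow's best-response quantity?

With the rival's output fixed at 89, Willow's profit is π_W = (125 - 89 - q_W)q_W - (16q_W) = (36 - q_W)q_W - (16q_W).
∂π_W/∂q_W = 20 - 2q_W = 0, so q_W = 10.

10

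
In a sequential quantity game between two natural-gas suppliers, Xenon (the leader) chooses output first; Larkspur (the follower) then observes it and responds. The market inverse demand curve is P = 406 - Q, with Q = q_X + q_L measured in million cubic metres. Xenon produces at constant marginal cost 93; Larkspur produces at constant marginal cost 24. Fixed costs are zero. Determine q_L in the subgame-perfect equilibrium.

130

Solve by backward induction. Given q_X, the follower Larkspur maximises π_L = (406 - q_X - q_L)q_L - 24q_L.
Setting the follower's marginal profit to zero, 382 - q_X - 2q_L = 0, i.e. q_L = (382 - q_X)/2.
Xenon substitutes q_L(q_X) into its own profit: π_X = q_X(406 - q_X - (382 - q_X)/2) - 93q_X = (215 - (1/2)q_X)q_X - 93q_X.
Leader FOC: 122 - q_X = 0, so q_X = 122.
Then q_L = (382 - 122)/2 = 130.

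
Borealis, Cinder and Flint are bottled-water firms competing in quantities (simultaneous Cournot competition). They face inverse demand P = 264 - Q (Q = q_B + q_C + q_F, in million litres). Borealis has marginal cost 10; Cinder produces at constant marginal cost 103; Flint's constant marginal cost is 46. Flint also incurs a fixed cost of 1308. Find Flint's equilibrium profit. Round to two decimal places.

Borealis's profit: π_B = (264 - Q)q_B - (10q_B). Setting ∂π_B/∂q_B = 0: 254 - 2q_B - (q_C + q_F) = 0.
Cinder's first-order condition: 161 - 2q_C - (q_B + q_F) = 0.
Flint's profit: π_F = (264 - Q)q_F - (46q_F). Setting ∂π_F/∂q_F = 0: 218 - 2q_F - (q_B + q_C) = 0.
Summing all 3 equations gives 633 − 4Q = 0, hence Q = 633/4.
Back-substituting: q_B = (254 − 633/4) = 383/4, q_C = (161 − 633/4) = 11/4, q_F = (218 − 633/4) = 239/4.
Price P = 264 - 633/4 = 423/4.
Flint's profit: (423/4 - 46)·(239/4) - 1308 = 2262.0625.

2262.06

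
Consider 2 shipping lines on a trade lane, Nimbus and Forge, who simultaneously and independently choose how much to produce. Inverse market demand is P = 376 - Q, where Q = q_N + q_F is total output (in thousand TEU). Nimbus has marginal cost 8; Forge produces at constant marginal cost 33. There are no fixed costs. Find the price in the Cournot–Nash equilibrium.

Nimbus's profit: π_N = (376 - Q)q_N - (8q_N). Setting ∂π_N/∂q_N = 0: 368 - 2q_N - (q_F) = 0.
Forge's profit: π_F = (376 - Q)q_F - (33q_F). Setting ∂π_F/∂q_F = 0: 343 - 2q_F - (q_N) = 0.
Rearranging gives the reaction functions q_N = (368 - q_F)/2 and q_F = (343 - q_N)/2.
Substituting one into the other gives q_N = 131 and q_F = 106.
Total output Q = 237, so price P = 376 - 237 = 139.

139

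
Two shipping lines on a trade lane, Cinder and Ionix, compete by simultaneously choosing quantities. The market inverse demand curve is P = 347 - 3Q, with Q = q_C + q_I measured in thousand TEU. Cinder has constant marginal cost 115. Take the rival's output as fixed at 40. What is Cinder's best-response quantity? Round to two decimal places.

18.67

With the rival's output fixed at 40, Cinder's profit is π_C = (347 - 3·40 - 3q_C)q_C - (115q_C) = (227 - 3q_C)q_C - (115q_C).
∂π_C/∂q_C = 112 - 6q_C = 0, so q_C = 56/3.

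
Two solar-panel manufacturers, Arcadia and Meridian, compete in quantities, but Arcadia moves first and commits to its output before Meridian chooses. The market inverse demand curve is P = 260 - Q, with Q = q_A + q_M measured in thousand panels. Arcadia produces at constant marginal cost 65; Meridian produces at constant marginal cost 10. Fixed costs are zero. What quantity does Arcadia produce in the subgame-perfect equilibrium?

The follower Meridian best-responds to any q_A: π_M = (260 - Q)q_M - 10q_M.
∂π_M/∂q_M = 250 - q_A - 2q_M = 0 gives the reaction function q_M = (250 - q_A)/2.
The leader anticipates this reaction. Substituting into P = 260 - Q gives P = 135 - (1/2)q_A, so π_A = (135 - (1/2)q_A)q_A - 65q_A.
The leader's first-order condition 70 - q_A = 0 yields q_A = 70.
Then q_M = (250 - 70)/2 = 90.

70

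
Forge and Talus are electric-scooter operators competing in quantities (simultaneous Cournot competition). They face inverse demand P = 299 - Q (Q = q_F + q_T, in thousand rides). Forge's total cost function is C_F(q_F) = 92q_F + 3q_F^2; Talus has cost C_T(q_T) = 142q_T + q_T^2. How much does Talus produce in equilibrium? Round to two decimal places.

33.84

Forge's profit: π_F = (299 - Q)q_F - (92q_F + 3q_F²). Setting ∂π_F/∂q_F = 0: 207 - 8q_F - (q_T) = 0.
Talus's profit: π_T = (299 - Q)q_T - (142q_T + q_T²). Setting ∂π_T/∂q_T = 0: 157 - 4q_T - (q_F) = 0.
So q_F = (207 - q_T)/8 and q_T = (157 - q_F)/4.
Solving the pair: q_F = 671/31, q_T = 1049/31.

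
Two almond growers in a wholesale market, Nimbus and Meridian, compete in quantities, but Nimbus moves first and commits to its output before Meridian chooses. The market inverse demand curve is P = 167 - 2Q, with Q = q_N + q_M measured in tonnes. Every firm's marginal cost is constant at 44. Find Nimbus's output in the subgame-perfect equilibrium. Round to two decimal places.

The follower Meridian best-responds to any q_N: π_M = (167 - 2Q)q_M - 44q_M.
Follower FOC: 123 - 2q_N - 4q_M = 0, so q_M(q_N) = (123 - 2q_N)/4.
Nimbus substitutes q_M(q_N) into its own profit: π_N = q_N(167 - 2q_N - (123 - 2q_N)/2) - 44q_N = (211/2 - q_N)q_N - 44q_N.
Leader FOC: 123/2 - 2q_N = 0, so q_N = 123/4.
Then q_M = (123 - 2·(123/4))/4 = 123/8.

30.75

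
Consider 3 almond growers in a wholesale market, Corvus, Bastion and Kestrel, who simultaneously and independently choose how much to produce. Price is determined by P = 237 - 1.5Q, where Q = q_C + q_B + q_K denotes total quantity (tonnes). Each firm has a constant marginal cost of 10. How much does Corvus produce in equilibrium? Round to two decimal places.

Each firm earns π_i = (237 - 1.5Q)q_i - 10q_i.
First-order condition (treating rivals' output as given): 227 - 3q_i - (3/2)·Σ_{j≠i} q_j = 0.
With identical firms every q_j equals q_i, so Σ_{j≠i} q_j = 2q_i and 227 = 6q_i, giving q_i = 227/6.

37.83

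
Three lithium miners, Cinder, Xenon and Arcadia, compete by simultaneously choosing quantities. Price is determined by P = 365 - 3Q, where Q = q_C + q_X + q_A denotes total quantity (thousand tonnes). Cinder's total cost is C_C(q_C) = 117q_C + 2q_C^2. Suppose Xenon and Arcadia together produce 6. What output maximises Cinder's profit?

With rivals' combined output fixed at 6, Cinder's profit is π_C = (365 - 3·6 - 3q_C)q_C - (117q_C + 2q_C²) = (347 - 3q_C)q_C - (117q_C + 2q_C²).
∂π_C/∂q_C = 230 - 10q_C = 0, so q_C = 23.

23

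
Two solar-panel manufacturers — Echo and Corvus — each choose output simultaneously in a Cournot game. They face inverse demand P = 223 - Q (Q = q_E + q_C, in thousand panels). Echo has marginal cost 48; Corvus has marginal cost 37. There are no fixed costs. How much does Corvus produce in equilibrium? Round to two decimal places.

65.67

Echo's profit: π_E = (223 - Q)q_E - (48q_E). Setting ∂π_E/∂q_E = 0: 175 - 2q_E - (q_C) = 0.
Corvus's profit: π_C = (223 - Q)q_C - (37q_C). Setting ∂π_C/∂q_C = 0: 186 - 2q_C - (q_E) = 0.
Best responses: q_E = (175 - q_C)/2, q_C = (186 - q_E)/2.
Solving the pair: q_E = 164/3, q_C = 197/3.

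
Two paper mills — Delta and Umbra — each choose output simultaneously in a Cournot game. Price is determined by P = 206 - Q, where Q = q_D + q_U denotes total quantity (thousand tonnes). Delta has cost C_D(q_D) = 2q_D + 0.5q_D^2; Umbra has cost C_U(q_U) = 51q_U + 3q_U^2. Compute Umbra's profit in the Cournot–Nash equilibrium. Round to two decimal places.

515.09

Delta's profit: π_D = (206 - Q)q_D - (2q_D + (1/2)q_D²). Setting ∂π_D/∂q_D = 0: 204 - 3q_D - (q_U) = 0.
Umbra's first-order condition: 155 - 8q_U - (q_D) = 0.
Rearranging gives the reaction functions q_D = (204 - q_U)/3 and q_U = (155 - q_D)/8.
Substituting one into the other gives q_D = 1477/23 and q_U = 261/23.
Price P = 206 - 1738/23 = 130.4348.
Umbra's profit: 130.4348·(261/23) - 51·(261/23) - 3(261/23)² = 515.0926.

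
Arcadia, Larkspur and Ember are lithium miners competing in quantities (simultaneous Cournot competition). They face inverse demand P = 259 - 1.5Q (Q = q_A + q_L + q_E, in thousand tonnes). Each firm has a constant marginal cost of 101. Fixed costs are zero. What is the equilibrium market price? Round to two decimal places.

140.50

A representative firm's profit is π_i = q_i(259 - 1.5Q) - 101q_i.
Setting ∂π_i/∂q_i = 0 with rivals' quantities fixed: 158 - 3q_i - (3/2)·Σ_{j≠i} q_j = 0.
By symmetry each firm produces the same amount; substituting Σ_{j≠i} q_j = 2q_i yields q_i = 158/6 = 79/3.
Total output Q = 79, so price P = 259 - (3/2)·79 = 281/2.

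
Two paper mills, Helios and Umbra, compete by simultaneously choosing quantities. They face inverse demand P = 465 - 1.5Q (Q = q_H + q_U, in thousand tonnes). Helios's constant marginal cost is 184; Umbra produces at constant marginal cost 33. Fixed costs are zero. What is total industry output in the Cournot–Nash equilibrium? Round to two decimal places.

158.44

Helios's profit: π_H = (465 - 1.5Q)q_H - (184q_H). Setting ∂π_H/∂q_H = 0: 281 - 3q_H - (3/2)(q_U) = 0.
Umbra's first-order condition: 432 - 3q_U - (3/2)(q_H) = 0.
So q_H = (281 - (3/2)q_U)/3 and q_U = (432 - (3/2)q_H)/3.
Solving the pair: q_H = 260/9, q_U = 1166/9.
Total output Q = 260/9 + 1166/9 = 1426/9.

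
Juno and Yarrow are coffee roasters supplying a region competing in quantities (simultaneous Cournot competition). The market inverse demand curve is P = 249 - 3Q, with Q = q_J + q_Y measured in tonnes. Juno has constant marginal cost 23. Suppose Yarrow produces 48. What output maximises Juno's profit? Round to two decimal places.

With the rival's output fixed at 48, Juno's profit is π_J = (249 - 3·48 - 3q_J)q_J - (23q_J) = (105 - 3q_J)q_J - (23q_J).
∂π_J/∂q_J = 82 - 6q_J = 0, so q_J = 41/3.

13.67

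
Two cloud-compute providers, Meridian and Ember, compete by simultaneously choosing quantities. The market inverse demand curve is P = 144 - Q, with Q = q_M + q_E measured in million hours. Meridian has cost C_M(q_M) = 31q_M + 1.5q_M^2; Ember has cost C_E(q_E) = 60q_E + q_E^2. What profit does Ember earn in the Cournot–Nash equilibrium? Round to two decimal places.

522.16

Meridian's profit: π_M = (144 - Q)q_M - (31q_M + (3/2)q_M²). Setting ∂π_M/∂q_M = 0: 113 - 5q_M - (q_E) = 0.
Ember's first-order condition: 84 - 4q_E - (q_M) = 0.
Rearranging gives the reaction functions q_M = (113 - q_E)/5 and q_E = (84 - q_M)/4.
Substituting one into the other gives q_M = 368/19 and q_E = 307/19.
Price P = 144 - 675/19 = 108.4737.
Ember's profit: 108.4737·(307/19) - 60·(307/19) - (307/19)² = 522.1551.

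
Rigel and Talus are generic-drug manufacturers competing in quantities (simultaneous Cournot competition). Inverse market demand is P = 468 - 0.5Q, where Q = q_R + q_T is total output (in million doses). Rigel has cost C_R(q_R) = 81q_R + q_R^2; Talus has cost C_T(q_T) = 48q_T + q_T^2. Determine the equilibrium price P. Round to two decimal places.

Rigel's profit: π_R = (468 - 0.5Q)q_R - (81q_R + q_R²). Setting ∂π_R/∂q_R = 0: 387 - 3q_R - (1/2)(q_T) = 0.
Talus's profit: π_T = (468 - 0.5Q)q_T - (48q_T + q_T²). Setting ∂π_T/∂q_T = 0: 420 - 3q_T - (1/2)(q_R) = 0.
Rearranging gives the reaction functions q_R = (387 - (1/2)q_T)/3 and q_T = (420 - (1/2)q_R)/3.
Solving the pair: q_R = 108.6857, q_T = 121.8857.
Total output Q = 1614/7, so price P = 468 - (1/2)·(1614/7) = 352.7143.

352.71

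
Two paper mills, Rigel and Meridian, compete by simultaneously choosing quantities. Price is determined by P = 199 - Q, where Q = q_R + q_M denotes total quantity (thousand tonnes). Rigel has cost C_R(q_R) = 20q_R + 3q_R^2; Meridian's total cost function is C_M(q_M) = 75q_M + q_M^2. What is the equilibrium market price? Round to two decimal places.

Rigel's profit: π_R = (199 - Q)q_R - (20q_R + 3q_R²). Setting ∂π_R/∂q_R = 0: 179 - 8q_R - (q_M) = 0.
Meridian's first-order condition: 124 - 4q_M - (q_R) = 0.
Best responses: q_R = (179 - q_M)/8, q_M = (124 - q_R)/4.
Substituting one into the other gives q_R = 592/31 and q_M = 813/31.
Total output Q = 1405/31, so price P = 199 - 1405/31 = 153.6774.

153.68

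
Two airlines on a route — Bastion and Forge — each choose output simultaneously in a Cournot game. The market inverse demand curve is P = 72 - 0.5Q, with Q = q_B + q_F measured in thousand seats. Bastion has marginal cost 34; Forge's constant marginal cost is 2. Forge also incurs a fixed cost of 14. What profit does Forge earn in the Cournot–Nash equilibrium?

Bastion's profit: π_B = (72 - 0.5Q)q_B - (34q_B). Setting ∂π_B/∂q_B = 0: 38 - q_B - (1/2)(q_F) = 0.
Forge's profit: π_F = (72 - 0.5Q)q_F - (2q_F). Setting ∂π_F/∂q_F = 0: 70 - q_F - (1/2)(q_B) = 0.
Best responses: q_B = (38 - (1/2)q_F), q_F = (70 - (1/2)q_B).
Solving the pair: q_B = 4, q_F = 68.
Price P = 72 - (1/2)·72 = 36.
Forge's profit: (36 - 2)·68 - 14 = 2298.

2298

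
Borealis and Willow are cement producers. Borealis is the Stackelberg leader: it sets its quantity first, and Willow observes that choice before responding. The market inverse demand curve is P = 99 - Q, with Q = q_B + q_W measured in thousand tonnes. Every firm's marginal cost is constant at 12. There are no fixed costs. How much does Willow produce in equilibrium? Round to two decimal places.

21.75

The follower Willow best-responds to any q_B: π_W = (99 - Q)q_W - 12q_W.
Follower FOC: 87 - q_B - 2q_W = 0, so q_W(q_B) = (87 - q_B)/2.
The leader anticipates this reaction. Substituting into P = 99 - Q gives P = 111/2 - (1/2)q_B, so π_B = (111/2 - (1/2)q_B)q_B - 12q_B.
Leader FOC: 87/2 - q_B = 0, so q_B = 87/2.
Then q_W = (87 - 87/2)/2 = 87/4.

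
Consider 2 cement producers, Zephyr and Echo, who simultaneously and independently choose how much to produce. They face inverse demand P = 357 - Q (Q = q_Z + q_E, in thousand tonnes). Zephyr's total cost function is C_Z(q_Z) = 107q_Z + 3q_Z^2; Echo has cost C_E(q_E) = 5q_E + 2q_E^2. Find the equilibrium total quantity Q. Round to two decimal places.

79.02

Zephyr's profit: π_Z = (357 - Q)q_Z - (107q_Z + 3q_Z²). Setting ∂π_Z/∂q_Z = 0: 250 - 8q_Z - (q_E) = 0.
Echo's profit: π_E = (357 - Q)q_E - (5q_E + 2q_E²). Setting ∂π_E/∂q_E = 0: 352 - 6q_E - (q_Z) = 0.
Rearranging gives the reaction functions q_Z = (250 - q_E)/8 and q_E = (352 - q_Z)/6.
Substituting one into the other gives q_Z = 1148/47 and q_E = 54.5957.
Total output Q = 1148/47 + 54.5957 = 79.0213.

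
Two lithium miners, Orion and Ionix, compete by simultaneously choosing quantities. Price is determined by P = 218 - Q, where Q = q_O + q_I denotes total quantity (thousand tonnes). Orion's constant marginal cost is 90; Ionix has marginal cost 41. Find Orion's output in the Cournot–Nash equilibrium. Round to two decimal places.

26.33

Orion's profit: π_O = (218 - Q)q_O - (90q_O). Setting ∂π_O/∂q_O = 0: 128 - 2q_O - (q_I) = 0.
Ionix's profit: π_I = (218 - Q)q_I - (41q_I). Setting ∂π_I/∂q_I = 0: 177 - 2q_I - (q_O) = 0.
Rearranging gives the reaction functions q_O = (128 - q_I)/2 and q_I = (177 - q_O)/2.
Solving the pair: q_O = 79/3, q_I = 226/3.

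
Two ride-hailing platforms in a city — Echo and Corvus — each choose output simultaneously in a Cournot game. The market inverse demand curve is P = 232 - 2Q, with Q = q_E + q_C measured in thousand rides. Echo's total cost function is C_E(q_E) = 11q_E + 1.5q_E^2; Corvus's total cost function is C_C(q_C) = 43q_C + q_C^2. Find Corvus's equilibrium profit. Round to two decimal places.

Echo's profit: π_E = (232 - 2Q)q_E - (11q_E + (3/2)q_E²). Setting ∂π_E/∂q_E = 0: 221 - 7q_E - 2(q_C) = 0.
Corvus's first-order condition: 189 - 6q_C - 2(q_E) = 0.
Rearranging gives the reaction functions q_E = (221 - 2q_C)/7 and q_C = (189 - 2q_E)/6.
Solving the pair: q_E = 474/19, q_C = 881/38.
Price P = 232 - 2·(1829/38) = 135.7368.
Corvus's profit: 135.7368·(881/38) - 43·(881/38) - (881/38)² = 1612.5229.

1612.52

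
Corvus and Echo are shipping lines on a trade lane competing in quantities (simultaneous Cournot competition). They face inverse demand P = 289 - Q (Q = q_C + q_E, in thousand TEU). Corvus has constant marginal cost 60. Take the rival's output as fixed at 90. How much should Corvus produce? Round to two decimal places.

69.50

With the rival's output fixed at 90, Corvus's profit is π_C = (289 - 90 - q_C)q_C - (60q_C) = (199 - q_C)q_C - (60q_C).
∂π_C/∂q_C = 139 - 2q_C = 0, so q_C = 139/2.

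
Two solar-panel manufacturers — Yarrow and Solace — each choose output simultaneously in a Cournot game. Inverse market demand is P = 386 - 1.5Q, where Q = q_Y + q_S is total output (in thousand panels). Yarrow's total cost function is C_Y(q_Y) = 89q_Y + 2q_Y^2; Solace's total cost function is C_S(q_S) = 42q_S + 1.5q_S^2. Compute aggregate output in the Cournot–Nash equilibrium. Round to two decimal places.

Yarrow's profit: π_Y = (386 - 1.5Q)q_Y - (89q_Y + 2q_Y²). Setting ∂π_Y/∂q_Y = 0: 297 - 7q_Y - (3/2)(q_S) = 0.
Solace's first-order condition: 344 - 6q_S - (3/2)(q_Y) = 0.
Rearranging gives the reaction functions q_Y = (297 - (3/2)q_S)/7 and q_S = (344 - (3/2)q_Y)/6.
Substituting one into the other gives q_Y = 1688/53 and q_S = 49.3711.
Total output Q = 1688/53 + 49.3711 = 81.2201.

81.22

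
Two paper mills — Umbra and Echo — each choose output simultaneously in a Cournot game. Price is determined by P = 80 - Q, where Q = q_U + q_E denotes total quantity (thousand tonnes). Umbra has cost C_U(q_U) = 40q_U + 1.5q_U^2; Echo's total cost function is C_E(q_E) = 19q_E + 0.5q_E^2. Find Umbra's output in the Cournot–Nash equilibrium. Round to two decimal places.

Umbra's profit: π_U = (80 - Q)q_U - (40q_U + (3/2)q_U²). Setting ∂π_U/∂q_U = 0: 40 - 5q_U - (q_E) = 0.
Echo's profit: π_E = (80 - Q)q_E - (19q_E + (1/2)q_E²). Setting ∂π_E/∂q_E = 0: 61 - 3q_E - (q_U) = 0.
Rearranging gives the reaction functions q_U = (40 - q_E)/5 and q_E = (61 - q_U)/3.
Solving the pair: q_U = 59/14, q_E = 265/14.

4.21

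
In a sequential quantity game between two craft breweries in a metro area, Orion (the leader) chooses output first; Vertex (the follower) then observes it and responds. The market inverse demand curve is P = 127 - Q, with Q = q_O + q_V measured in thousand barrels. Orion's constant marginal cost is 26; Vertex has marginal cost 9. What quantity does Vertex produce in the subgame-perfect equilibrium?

The follower Vertex best-responds to any q_O: π_V = (127 - Q)q_V - 9q_V.
Setting the follower's marginal profit to zero, 118 - q_O - 2q_V = 0, i.e. q_V = (118 - q_O)/2.
The leader anticipates this reaction. Substituting into P = 127 - Q gives P = 68 - (1/2)q_O, so π_O = (68 - (1/2)q_O)q_O - 26q_O.
Leader FOC: 42 - q_O = 0, so q_O = 42.
Then q_V = (118 - 42)/2 = 38.

38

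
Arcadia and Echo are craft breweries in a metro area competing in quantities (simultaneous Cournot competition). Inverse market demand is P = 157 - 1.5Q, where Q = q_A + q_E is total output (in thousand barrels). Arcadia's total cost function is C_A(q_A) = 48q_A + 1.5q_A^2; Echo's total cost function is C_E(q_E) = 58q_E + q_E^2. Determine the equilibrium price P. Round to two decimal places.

112.30

Arcadia's profit: π_A = (157 - 1.5Q)q_A - (48q_A + (3/2)q_A²). Setting ∂π_A/∂q_A = 0: 109 - 6q_A - (3/2)(q_E) = 0.
Echo's profit: π_E = (157 - 1.5Q)q_E - (58q_E + q_E²). Setting ∂π_E/∂q_E = 0: 99 - 5q_E - (3/2)(q_A) = 0.
Rearranging gives the reaction functions q_A = (109 - (3/2)q_E)/6 and q_E = (99 - (3/2)q_A)/5.
Solving the pair: q_A = 1586/111, q_E = 574/37.
Total output Q = 29.8018, so price P = 157 - (3/2)·29.8018 = 112.2973.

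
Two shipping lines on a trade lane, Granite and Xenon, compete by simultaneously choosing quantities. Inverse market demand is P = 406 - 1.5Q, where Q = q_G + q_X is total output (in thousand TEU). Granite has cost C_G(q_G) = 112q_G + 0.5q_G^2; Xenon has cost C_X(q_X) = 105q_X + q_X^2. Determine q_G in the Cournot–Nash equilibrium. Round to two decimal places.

57.38

Granite's profit: π_G = (406 - 1.5Q)q_G - (112q_G + (1/2)q_G²). Setting ∂π_G/∂q_G = 0: 294 - 4q_G - (3/2)(q_X) = 0.
Xenon's profit: π_X = (406 - 1.5Q)q_X - (105q_X + q_X²). Setting ∂π_X/∂q_X = 0: 301 - 5q_X - (3/2)(q_G) = 0.
Best responses: q_G = (294 - (3/2)q_X)/4, q_X = (301 - (3/2)q_G)/5.
Substituting one into the other gives q_G = 57.3803 and q_X = 42.9859.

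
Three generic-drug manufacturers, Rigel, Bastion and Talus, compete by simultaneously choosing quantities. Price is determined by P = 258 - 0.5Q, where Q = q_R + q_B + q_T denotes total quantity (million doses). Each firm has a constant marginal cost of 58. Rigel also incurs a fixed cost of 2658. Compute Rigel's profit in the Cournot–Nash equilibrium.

2342

Each firm earns π_i = (258 - 0.5Q)q_i - 58q_i.
First-order condition (treating rivals' output as given): 200 - q_i - (1/2)·Σ_{j≠i} q_j = 0.
By symmetry each firm produces the same amount; substituting Σ_{j≠i} q_j = 2q_i yields q_i = 200/2 = 100.
Price P = 258 - (1/2)·300 = 108.
Rigel's profit: (108 - 58)·100 - 2658 = 2342.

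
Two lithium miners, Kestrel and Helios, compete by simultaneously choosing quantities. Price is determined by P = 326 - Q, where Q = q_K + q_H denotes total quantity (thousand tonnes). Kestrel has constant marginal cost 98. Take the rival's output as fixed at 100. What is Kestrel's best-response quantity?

With the rival's output fixed at 100, Kestrel's profit is π_K = (326 - 100 - q_K)q_K - (98q_K) = (226 - q_K)q_K - (98q_K).
∂π_K/∂q_K = 128 - 2q_K = 0, so q_K = 64.

64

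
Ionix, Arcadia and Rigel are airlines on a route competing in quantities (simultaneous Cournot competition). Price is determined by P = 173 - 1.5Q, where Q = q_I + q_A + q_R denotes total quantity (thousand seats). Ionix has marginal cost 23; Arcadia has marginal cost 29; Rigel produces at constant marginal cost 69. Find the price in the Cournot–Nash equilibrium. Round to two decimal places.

Ionix's profit: π_I = (173 - 1.5Q)q_I - (23q_I). Setting ∂π_I/∂q_I = 0: 150 - 3q_I - (3/2)(q_A + q_R) = 0.
Arcadia's first-order condition: 144 - 3q_A - (3/2)(q_I + q_R) = 0.
Rigel's profit: π_R = (173 - 1.5Q)q_R - (69q_R). Setting ∂π_R/∂q_R = 0: 104 - 3q_R - (3/2)(q_I + q_A) = 0.
Adding the 3 conditions: 398 − 3Q − 3Q = 0, i.e. Q = 199/3.
Back-substituting: q_I = (150 − 199/2)/(3/2) = 101/3, q_A = (144 − 199/2)/(3/2) = 89/3, q_R = (104 − 199/2)/(3/2) = 3.
Total output Q = 199/3, so price P = 173 - (3/2)·(199/3) = 147/2.

73.50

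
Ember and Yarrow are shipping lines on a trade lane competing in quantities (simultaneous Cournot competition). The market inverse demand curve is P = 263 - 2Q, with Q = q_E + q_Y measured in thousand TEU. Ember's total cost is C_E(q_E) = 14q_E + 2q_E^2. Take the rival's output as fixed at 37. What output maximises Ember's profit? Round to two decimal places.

21.88

With the rival's output fixed at 37, Ember's profit is π_E = (263 - 2·37 - 2q_E)q_E - (14q_E + 2q_E²) = (189 - 2q_E)q_E - (14q_E + 2q_E²).
∂π_E/∂q_E = 175 - 8q_E = 0, so q_E = 175/8.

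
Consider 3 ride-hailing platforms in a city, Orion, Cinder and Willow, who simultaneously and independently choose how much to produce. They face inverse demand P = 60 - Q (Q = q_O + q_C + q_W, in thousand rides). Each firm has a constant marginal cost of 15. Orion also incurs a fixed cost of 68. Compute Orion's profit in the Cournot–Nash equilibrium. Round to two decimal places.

Each firm earns π_i = (60 - Q)q_i - 15q_i.
First-order condition (treating rivals' output as given): 45 - 2q_i - Σ_{j≠i} q_j = 0.
With identical firms every q_j equals q_i, so Σ_{j≠i} q_j = 2q_i and 45 = 4q_i, giving q_i = 45/4.
Price P = 60 - 135/4 = 105/4.
Orion's profit: (105/4 - 15)·(45/4) - 68 = 937/16.

58.56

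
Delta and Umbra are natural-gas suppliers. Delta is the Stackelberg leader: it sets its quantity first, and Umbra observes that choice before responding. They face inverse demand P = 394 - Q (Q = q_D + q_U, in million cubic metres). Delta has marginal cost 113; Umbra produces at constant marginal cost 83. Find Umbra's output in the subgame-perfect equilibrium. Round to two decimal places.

92.75

The follower Umbra best-responds to any q_D: π_U = (394 - Q)q_U - 83q_U.
Setting the follower's marginal profit to zero, 311 - q_D - 2q_U = 0, i.e. q_U = (311 - q_D)/2.
The leader anticipates this reaction. Substituting into P = 394 - Q gives P = 477/2 - (1/2)q_D, so π_D = (477/2 - (1/2)q_D)q_D - 113q_D.
The leader's first-order condition 251/2 - q_D = 0 yields q_D = 251/2.
Then q_U = (311 - 251/2)/2 = 371/4.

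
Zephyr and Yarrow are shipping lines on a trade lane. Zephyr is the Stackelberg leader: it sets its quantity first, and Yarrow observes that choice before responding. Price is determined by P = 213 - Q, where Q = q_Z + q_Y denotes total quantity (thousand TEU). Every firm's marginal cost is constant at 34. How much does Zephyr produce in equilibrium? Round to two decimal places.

89.50

Solve by backward induction. Given q_Z, the follower Yarrow maximises π_Y = (213 - q_Z - q_Y)q_Y - 34q_Y.
Follower FOC: 179 - q_Z - 2q_Y = 0, so q_Y(q_Z) = (179 - q_Z)/2.
The leader anticipates this reaction. Substituting into P = 213 - Q gives P = 247/2 - (1/2)q_Z, so π_Z = (247/2 - (1/2)q_Z)q_Z - 34q_Z.
Leader FOC: 179/2 - q_Z = 0, so q_Z = 179/2.
Then q_Y = (179 - 179/2)/2 = 179/4.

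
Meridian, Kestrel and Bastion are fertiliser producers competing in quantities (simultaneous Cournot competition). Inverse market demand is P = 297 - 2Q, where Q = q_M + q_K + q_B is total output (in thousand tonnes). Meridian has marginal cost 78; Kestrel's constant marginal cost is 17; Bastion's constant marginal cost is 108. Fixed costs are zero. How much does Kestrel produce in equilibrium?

54

Meridian's profit: π_M = (297 - 2Q)q_M - (78q_M). Setting ∂π_M/∂q_M = 0: 219 - 4q_M - 2(q_K + q_B) = 0.
Kestrel's profit: π_K = (297 - 2Q)q_K - (17q_K). Setting ∂π_K/∂q_K = 0: 280 - 4q_K - 2(q_M + q_B) = 0.
Bastion's profit: π_B = (297 - 2Q)q_B - (108q_B). Setting ∂π_B/∂q_B = 0: 189 - 4q_B - 2(q_M + q_K) = 0.
Adding the 3 first-order conditions: 688 − 8Q = 0, so Q = 86.
Back-substituting: q_M = (219 − 172)/2 = 47/2, q_K = (280 − 172)/2 = 54, q_B = (189 − 172)/2 = 17/2.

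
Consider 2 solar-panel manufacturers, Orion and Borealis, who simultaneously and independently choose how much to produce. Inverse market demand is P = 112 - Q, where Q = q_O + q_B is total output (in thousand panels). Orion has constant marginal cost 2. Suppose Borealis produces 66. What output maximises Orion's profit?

22

With the rival's output fixed at 66, Orion's profit is π_O = (112 - 66 - q_O)q_O - (2q_O) = (46 - q_O)q_O - (2q_O).
∂π_O/∂q_O = 44 - 2q_O = 0, so q_O = 22.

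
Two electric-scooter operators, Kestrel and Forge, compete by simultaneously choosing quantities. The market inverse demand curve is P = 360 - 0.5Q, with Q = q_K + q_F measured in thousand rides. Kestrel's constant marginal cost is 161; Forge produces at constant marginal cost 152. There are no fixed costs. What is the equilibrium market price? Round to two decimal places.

Kestrel's profit: π_K = (360 - 0.5Q)q_K - (161q_K). Setting ∂π_K/∂q_K = 0: 199 - q_K - (1/2)(q_F) = 0.
Forge's first-order condition: 208 - q_F - (1/2)(q_K) = 0.
So q_K = (199 - (1/2)q_F) and q_F = (208 - (1/2)q_K).
Solving the pair: q_K = 380/3, q_F = 434/3.
Total output Q = 814/3, so price P = 360 - (1/2)·(814/3) = 673/3.

224.33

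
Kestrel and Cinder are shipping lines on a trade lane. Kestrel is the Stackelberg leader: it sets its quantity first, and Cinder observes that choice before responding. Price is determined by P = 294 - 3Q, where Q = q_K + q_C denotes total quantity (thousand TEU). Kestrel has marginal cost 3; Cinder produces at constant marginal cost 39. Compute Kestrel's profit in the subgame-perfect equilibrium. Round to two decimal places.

4455.38

Solve by backward induction. Given q_K, the follower Cinder maximises π_C = (294 - 3q_K - 3q_C)q_C - 39q_C.
∂π_C/∂q_C = 255 - 3q_K - 6q_C = 0 gives the reaction function q_C = (255 - 3q_K)/6.
Kestrel substitutes q_C(q_K) into its own profit: π_K = q_K(294 - 3q_K - (255 - 3q_K)/2) - 3q_K = (333/2 - (3/2)q_K)q_K - 3q_K.
The leader's first-order condition 327/2 - 3q_K = 0 yields q_K = 109/2.
Then q_C = (255 - 3·(109/2))/6 = 61/4.
Price P = 294 - 3·(279/4) = 339/4.
Kestrel's profit: (339/4 - 3)·(109/2) = 4455.3750.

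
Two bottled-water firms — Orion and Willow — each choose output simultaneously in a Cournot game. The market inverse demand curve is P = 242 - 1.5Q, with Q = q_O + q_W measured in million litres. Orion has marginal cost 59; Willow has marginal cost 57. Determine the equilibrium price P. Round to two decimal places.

119.33

Orion's profit: π_O = (242 - 1.5Q)q_O - (59q_O). Setting ∂π_O/∂q_O = 0: 183 - 3q_O - (3/2)(q_W) = 0.
Willow's profit: π_W = (242 - 1.5Q)q_W - (57q_W). Setting ∂π_W/∂q_W = 0: 185 - 3q_W - (3/2)(q_O) = 0.
Best responses: q_O = (183 - (3/2)q_W)/3, q_W = (185 - (3/2)q_O)/3.
Substituting one into the other gives q_O = 362/9 and q_W = 374/9.
Total output Q = 736/9, so price P = 242 - (3/2)·(736/9) = 358/3.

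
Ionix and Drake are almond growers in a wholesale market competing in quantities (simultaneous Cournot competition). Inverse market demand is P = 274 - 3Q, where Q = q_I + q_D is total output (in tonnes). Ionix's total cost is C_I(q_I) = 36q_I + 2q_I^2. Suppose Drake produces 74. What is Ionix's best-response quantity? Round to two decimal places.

1.60

With the rival's output fixed at 74, Ionix's profit is π_I = (274 - 3·74 - 3q_I)q_I - (36q_I + 2q_I²) = (52 - 3q_I)q_I - (36q_I + 2q_I²).
∂π_I/∂q_I = 16 - 10q_I = 0, so q_I = 8/5.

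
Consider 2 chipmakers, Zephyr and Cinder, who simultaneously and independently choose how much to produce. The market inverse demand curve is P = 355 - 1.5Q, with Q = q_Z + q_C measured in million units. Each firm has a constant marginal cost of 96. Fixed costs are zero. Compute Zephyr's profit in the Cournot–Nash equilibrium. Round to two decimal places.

4968.96

A representative firm's profit is π_i = q_i(355 - 1.5Q) - 96q_i.
Setting ∂π_i/∂q_i = 0 with rivals' quantities fixed: 259 - 3q_i - (3/2)q_j = 0.
By symmetry each firm produces the same amount; substituting q_j = q_i yields q_i = 259/(9/2) = 518/9.
Price P = 355 - (3/2)·(1036/9) = 547/3.
Zephyr's profit: (547/3 - 96)·(518/9) = 4968.9630.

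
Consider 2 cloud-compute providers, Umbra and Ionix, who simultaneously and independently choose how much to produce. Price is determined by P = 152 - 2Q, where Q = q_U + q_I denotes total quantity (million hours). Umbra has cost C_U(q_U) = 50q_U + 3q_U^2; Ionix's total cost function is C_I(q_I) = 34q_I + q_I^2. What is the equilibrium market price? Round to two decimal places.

Umbra's profit: π_U = (152 - 2Q)q_U - (50q_U + 3q_U²). Setting ∂π_U/∂q_U = 0: 102 - 10q_U - 2(q_I) = 0.
Ionix's first-order condition: 118 - 6q_I - 2(q_U) = 0.
Best responses: q_U = (102 - 2q_I)/10, q_I = (118 - 2q_U)/6.
Solving the pair: q_U = 47/7, q_I = 122/7.
Total output Q = 169/7, so price P = 152 - 2·(169/7) = 726/7.

103.71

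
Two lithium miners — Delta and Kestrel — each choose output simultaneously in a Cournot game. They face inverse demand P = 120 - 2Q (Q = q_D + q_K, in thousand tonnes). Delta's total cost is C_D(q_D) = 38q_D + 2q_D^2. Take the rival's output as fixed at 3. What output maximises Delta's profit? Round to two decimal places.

With the rival's output fixed at 3, Delta's profit is π_D = (120 - 2·3 - 2q_D)q_D - (38q_D + 2q_D²) = (114 - 2q_D)q_D - (38q_D + 2q_D²).
∂π_D/∂q_D = 76 - 8q_D = 0, so q_D = 19/2.

9.50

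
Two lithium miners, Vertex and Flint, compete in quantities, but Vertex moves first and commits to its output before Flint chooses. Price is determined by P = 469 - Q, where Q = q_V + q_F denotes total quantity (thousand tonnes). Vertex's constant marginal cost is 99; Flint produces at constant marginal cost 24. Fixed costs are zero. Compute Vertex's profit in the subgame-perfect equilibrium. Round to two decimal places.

10878.13

Solve by backward induction. Given q_V, the follower Flint maximises π_F = (469 - q_V - q_F)q_F - 24q_F.
Follower FOC: 445 - q_V - 2q_F = 0, so q_F(q_V) = (445 - q_V)/2.
The leader anticipates this reaction. Substituting into P = 469 - Q gives P = 493/2 - (1/2)q_V, so π_V = (493/2 - (1/2)q_V)q_V - 99q_V.
Maximising: ∂π_V/∂q_V = 295/2 - q_V = 0, giving q_V = 295/2.
Then q_F = (445 - 295/2)/2 = 595/4.
Price P = 469 - 1185/4 = 691/4.
Vertex's profit: (691/4 - 99)·(295/2) = 10878.1250.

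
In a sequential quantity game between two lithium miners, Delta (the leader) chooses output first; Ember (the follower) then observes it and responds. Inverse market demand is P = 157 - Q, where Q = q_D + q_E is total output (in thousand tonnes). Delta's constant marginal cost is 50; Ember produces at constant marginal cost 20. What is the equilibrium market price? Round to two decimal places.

69.25

The follower Ember best-responds to any q_D: π_E = (157 - Q)q_E - 20q_E.
∂π_E/∂q_E = 137 - q_D - 2q_E = 0 gives the reaction function q_E = (137 - q_D)/2.
The leader anticipates this reaction. Substituting into P = 157 - Q gives P = 177/2 - (1/2)q_D, so π_D = (177/2 - (1/2)q_D)q_D - 50q_D.
Maximising: ∂π_D/∂q_D = 77/2 - q_D = 0, giving q_D = 77/2.
Then q_E = (137 - 77/2)/2 = 197/4.
Total output Q = 351/4, so price P = 157 - 351/4 = 277/4.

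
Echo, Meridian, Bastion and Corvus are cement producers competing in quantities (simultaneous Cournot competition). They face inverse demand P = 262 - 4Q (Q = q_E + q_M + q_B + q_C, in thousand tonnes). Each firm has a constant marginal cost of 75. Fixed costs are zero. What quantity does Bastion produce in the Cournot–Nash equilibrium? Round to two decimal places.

9.35

Each firm earns π_i = (262 - 4Q)q_i - 75q_i.
First-order condition (treating rivals' output as given): 187 - 8q_i - 4·Σ_{j≠i} q_j = 0.
With identical firms every q_j equals q_i, so Σ_{j≠i} q_j = 3q_i and 187 = 20q_i, giving q_i = 187/20.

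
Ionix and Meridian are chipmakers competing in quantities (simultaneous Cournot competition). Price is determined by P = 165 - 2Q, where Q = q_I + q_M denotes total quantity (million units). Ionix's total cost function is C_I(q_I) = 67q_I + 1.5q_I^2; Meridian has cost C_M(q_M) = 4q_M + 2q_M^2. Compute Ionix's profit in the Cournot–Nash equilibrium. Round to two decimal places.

Ionix's profit: π_I = (165 - 2Q)q_I - (67q_I + (3/2)q_I²). Setting ∂π_I/∂q_I = 0: 98 - 7q_I - 2(q_M) = 0.
Meridian's first-order condition: 161 - 8q_M - 2(q_I) = 0.
Rearranging gives the reaction functions q_I = (98 - 2q_M)/7 and q_M = (161 - 2q_I)/8.
Solving the pair: q_I = 231/26, q_M = 931/52.
Price P = 165 - 2·(1393/52) = 111.4231.
Ionix's profit: 111.4231·(231/26) - 67·(231/26) - (3/2)(231/26)² = 276.2774.

276.28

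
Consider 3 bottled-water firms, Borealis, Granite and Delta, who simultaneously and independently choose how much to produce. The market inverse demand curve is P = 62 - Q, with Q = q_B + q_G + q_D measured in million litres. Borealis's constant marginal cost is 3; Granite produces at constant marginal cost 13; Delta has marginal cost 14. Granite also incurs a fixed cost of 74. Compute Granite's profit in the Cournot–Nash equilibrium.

Borealis's profit: π_B = (62 - Q)q_B - (3q_B). Setting ∂π_B/∂q_B = 0: 59 - 2q_B - (q_G + q_D) = 0.
Granite's profit: π_G = (62 - Q)q_G - (13q_G). Setting ∂π_G/∂q_G = 0: 49 - 2q_G - (q_B + q_D) = 0.
Delta's profit: π_D = (62 - Q)q_D - (14q_D). Setting ∂π_D/∂q_D = 0: 48 - 2q_D - (q_B + q_G) = 0.
Summing all 3 equations gives 156 − 4Q = 0, hence Q = 39.
Back-substituting: q_B = (59 − 39) = 20, q_G = (49 − 39) = 10, q_D = (48 − 39) = 9.
Price P = 62 - 39 = 23.
Granite's profit: (23 - 13)·10 - 74 = 26.

26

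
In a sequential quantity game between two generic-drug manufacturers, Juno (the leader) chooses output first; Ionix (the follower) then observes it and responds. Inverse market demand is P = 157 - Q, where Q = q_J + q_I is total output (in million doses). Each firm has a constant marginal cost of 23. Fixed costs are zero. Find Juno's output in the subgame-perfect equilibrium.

67

Solve by backward induction. Given q_J, the follower Ionix maximises π_I = (157 - q_J - q_I)q_I - 23q_I.
Follower FOC: 134 - q_J - 2q_I = 0, so q_I(q_J) = (134 - q_J)/2.
The leader anticipates this reaction. Substituting into P = 157 - Q gives P = 90 - (1/2)q_J, so π_J = (90 - (1/2)q_J)q_J - 23q_J.
Leader FOC: 67 - q_J = 0, so q_J = 67.
Then q_I = (134 - 67)/2 = 67/2.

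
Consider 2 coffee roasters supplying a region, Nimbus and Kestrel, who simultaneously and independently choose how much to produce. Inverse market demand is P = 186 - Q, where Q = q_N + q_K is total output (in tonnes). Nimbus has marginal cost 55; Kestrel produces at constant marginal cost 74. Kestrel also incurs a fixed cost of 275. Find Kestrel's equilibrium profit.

Nimbus's profit: π_N = (186 - Q)q_N - (55q_N). Setting ∂π_N/∂q_N = 0: 131 - 2q_N - (q_K) = 0.
Kestrel's first-order condition: 112 - 2q_K - (q_N) = 0.
Rearranging gives the reaction functions q_N = (131 - q_K)/2 and q_K = (112 - q_N)/2.
Substituting one into the other gives q_N = 50 and q_K = 31.
Price P = 186 - 81 = 105.
Kestrel's profit: (105 - 74)·31 - 275 = 686.

686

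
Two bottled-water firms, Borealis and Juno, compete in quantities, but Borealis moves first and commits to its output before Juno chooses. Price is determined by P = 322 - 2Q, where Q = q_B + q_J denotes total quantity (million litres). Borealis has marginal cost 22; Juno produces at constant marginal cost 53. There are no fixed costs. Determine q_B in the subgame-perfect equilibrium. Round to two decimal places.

82.75

The follower Juno best-responds to any q_B: π_J = (322 - 2Q)q_J - 53q_J.
∂π_J/∂q_J = 269 - 2q_B - 4q_J = 0 gives the reaction function q_J = (269 - 2q_B)/4.
Borealis substitutes q_J(q_B) into its own profit: π_B = q_B(322 - 2q_B - (269 - 2q_B)/2) - 22q_B = (375/2 - q_B)q_B - 22q_B.
Leader FOC: 331/2 - 2q_B = 0, so q_B = 331/4.
Then q_J = (269 - 2·(331/4))/4 = 207/8.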